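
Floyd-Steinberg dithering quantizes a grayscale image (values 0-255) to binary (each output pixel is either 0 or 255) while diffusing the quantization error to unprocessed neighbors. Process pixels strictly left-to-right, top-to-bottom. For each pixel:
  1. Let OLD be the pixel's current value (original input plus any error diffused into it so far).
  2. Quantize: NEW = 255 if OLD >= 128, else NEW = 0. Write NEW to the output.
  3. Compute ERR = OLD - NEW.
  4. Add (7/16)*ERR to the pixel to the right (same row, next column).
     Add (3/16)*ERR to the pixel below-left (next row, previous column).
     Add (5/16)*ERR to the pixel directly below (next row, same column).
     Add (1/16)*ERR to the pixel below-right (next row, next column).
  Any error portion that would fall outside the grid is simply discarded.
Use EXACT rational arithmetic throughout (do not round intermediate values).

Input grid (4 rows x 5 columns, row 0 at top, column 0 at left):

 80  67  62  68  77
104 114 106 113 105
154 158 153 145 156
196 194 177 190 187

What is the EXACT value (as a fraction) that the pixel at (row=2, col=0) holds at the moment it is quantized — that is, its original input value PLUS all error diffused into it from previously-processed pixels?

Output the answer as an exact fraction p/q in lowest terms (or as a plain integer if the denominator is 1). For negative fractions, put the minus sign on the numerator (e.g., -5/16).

(0,0): OLD=80 → NEW=0, ERR=80
(0,1): OLD=102 → NEW=0, ERR=102
(0,2): OLD=853/8 → NEW=0, ERR=853/8
(0,3): OLD=14675/128 → NEW=0, ERR=14675/128
(0,4): OLD=260421/2048 → NEW=0, ERR=260421/2048
(1,0): OLD=1185/8 → NEW=255, ERR=-855/8
(1,1): OLD=7943/64 → NEW=0, ERR=7943/64
(1,2): OLD=453611/2048 → NEW=255, ERR=-68629/2048
(1,3): OLD=1349003/8192 → NEW=255, ERR=-739957/8192
(1,4): OLD=14730481/131072 → NEW=0, ERR=14730481/131072
(2,0): OLD=147325/1024 → NEW=255, ERR=-113795/1024
Target (2,0): original=154, with diffused error = 147325/1024

Answer: 147325/1024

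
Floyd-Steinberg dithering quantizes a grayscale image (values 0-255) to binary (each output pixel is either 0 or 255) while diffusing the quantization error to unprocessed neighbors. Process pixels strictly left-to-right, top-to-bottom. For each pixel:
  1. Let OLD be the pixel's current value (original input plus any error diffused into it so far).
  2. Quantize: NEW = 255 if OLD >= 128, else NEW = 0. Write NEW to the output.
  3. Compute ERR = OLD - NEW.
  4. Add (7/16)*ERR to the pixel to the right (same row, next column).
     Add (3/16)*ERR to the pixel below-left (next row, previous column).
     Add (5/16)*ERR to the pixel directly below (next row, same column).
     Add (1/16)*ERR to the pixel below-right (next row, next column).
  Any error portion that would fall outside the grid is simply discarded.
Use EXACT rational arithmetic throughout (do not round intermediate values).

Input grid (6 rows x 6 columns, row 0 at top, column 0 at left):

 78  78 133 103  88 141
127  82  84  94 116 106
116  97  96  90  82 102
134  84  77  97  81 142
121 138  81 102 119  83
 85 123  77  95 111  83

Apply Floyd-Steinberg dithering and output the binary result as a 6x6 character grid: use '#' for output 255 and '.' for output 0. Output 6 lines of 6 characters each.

Answer: ..#..#
#..#.#
.#.#..
#...##
.#.#..
.#..#.

Derivation:
(0,0): OLD=78 → NEW=0, ERR=78
(0,1): OLD=897/8 → NEW=0, ERR=897/8
(0,2): OLD=23303/128 → NEW=255, ERR=-9337/128
(0,3): OLD=145585/2048 → NEW=0, ERR=145585/2048
(0,4): OLD=3902679/32768 → NEW=0, ERR=3902679/32768
(0,5): OLD=101243361/524288 → NEW=255, ERR=-32450079/524288
(1,0): OLD=22067/128 → NEW=255, ERR=-10573/128
(1,1): OLD=73829/1024 → NEW=0, ERR=73829/1024
(1,2): OLD=3705545/32768 → NEW=0, ERR=3705545/32768
(1,3): OLD=24046613/131072 → NEW=255, ERR=-9376747/131072
(1,4): OLD=962663455/8388608 → NEW=0, ERR=962663455/8388608
(1,5): OLD=19368802857/134217728 → NEW=255, ERR=-14856717783/134217728
(2,0): OLD=1699111/16384 → NEW=0, ERR=1699111/16384
(2,1): OLD=94866077/524288 → NEW=255, ERR=-38827363/524288
(2,2): OLD=755237911/8388608 → NEW=0, ERR=755237911/8388608
(2,3): OLD=9101155871/67108864 → NEW=255, ERR=-8011604449/67108864
(2,4): OLD=86772330973/2147483648 → NEW=0, ERR=86772330973/2147483648
(2,5): OLD=3170004052187/34359738368 → NEW=0, ERR=3170004052187/34359738368
(3,0): OLD=1279449143/8388608 → NEW=255, ERR=-859645897/8388608
(3,1): OLD=2643118699/67108864 → NEW=0, ERR=2643118699/67108864
(3,2): OLD=51192375985/536870912 → NEW=0, ERR=51192375985/536870912
(3,3): OLD=3938082335571/34359738368 → NEW=0, ERR=3938082335571/34359738368
(3,4): OLD=42223327215219/274877906944 → NEW=255, ERR=-27870539055501/274877906944
(3,5): OLD=567335851640285/4398046511104 → NEW=255, ERR=-554166008691235/4398046511104
(4,0): OLD=103466280921/1073741824 → NEW=0, ERR=103466280921/1073741824
(4,1): OLD=3503654990853/17179869184 → NEW=255, ERR=-877211651067/17179869184
(4,2): OLD=61798341905791/549755813888 → NEW=0, ERR=61798341905791/549755813888
(4,3): OLD=1530034227127067/8796093022208 → NEW=255, ERR=-712969493535973/8796093022208
(4,4): OLD=4980841436410827/140737488355328 → NEW=0, ERR=4980841436410827/140737488355328
(4,5): OLD=118828997203737261/2251799813685248 → NEW=0, ERR=118828997203737261/2251799813685248
(5,0): OLD=29010289610719/274877906944 → NEW=0, ERR=29010289610719/274877906944
(5,1): OLD=1586079393659855/8796093022208 → NEW=255, ERR=-656924327003185/8796093022208
(5,2): OLD=4297071410423509/70368744177664 → NEW=0, ERR=4297071410423509/70368744177664
(5,3): OLD=247805322400264823/2251799813685248 → NEW=0, ERR=247805322400264823/2251799813685248
(5,4): OLD=788283480260715383/4503599627370496 → NEW=255, ERR=-360134424718761097/4503599627370496
(5,5): OLD=4807516230119210083/72057594037927936 → NEW=0, ERR=4807516230119210083/72057594037927936
Row 0: ..#..#
Row 1: #..#.#
Row 2: .#.#..
Row 3: #...##
Row 4: .#.#..
Row 5: .#..#.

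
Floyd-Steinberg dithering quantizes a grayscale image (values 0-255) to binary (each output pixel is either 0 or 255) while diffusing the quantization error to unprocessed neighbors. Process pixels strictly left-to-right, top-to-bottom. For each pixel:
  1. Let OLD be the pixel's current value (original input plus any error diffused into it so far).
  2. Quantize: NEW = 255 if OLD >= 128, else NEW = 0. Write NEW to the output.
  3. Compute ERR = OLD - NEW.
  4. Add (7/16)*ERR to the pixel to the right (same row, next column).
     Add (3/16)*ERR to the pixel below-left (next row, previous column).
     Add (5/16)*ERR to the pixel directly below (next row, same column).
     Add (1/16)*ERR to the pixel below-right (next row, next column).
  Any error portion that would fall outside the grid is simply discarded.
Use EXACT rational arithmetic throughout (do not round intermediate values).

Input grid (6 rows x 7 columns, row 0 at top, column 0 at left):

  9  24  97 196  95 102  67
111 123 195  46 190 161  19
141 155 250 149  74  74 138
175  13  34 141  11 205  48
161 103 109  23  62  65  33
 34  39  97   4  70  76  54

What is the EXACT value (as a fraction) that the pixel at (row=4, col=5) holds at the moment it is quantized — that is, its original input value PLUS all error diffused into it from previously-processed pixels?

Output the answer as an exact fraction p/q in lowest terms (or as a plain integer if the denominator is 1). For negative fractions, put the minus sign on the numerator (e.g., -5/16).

(0,0): OLD=9 → NEW=0, ERR=9
(0,1): OLD=447/16 → NEW=0, ERR=447/16
(0,2): OLD=27961/256 → NEW=0, ERR=27961/256
(0,3): OLD=998543/4096 → NEW=255, ERR=-45937/4096
(0,4): OLD=5904361/65536 → NEW=0, ERR=5904361/65536
(0,5): OLD=148285279/1048576 → NEW=255, ERR=-119101601/1048576
(0,6): OLD=290362265/16777216 → NEW=0, ERR=290362265/16777216
(1,0): OLD=30477/256 → NEW=0, ERR=30477/256
(1,1): OLD=419547/2048 → NEW=255, ERR=-102693/2048
(1,2): OLD=13555319/65536 → NEW=255, ERR=-3156361/65536
(1,3): OLD=11834027/262144 → NEW=0, ERR=11834027/262144
(1,4): OLD=3622308001/16777216 → NEW=255, ERR=-655882079/16777216
(1,5): OLD=15740704497/134217728 → NEW=0, ERR=15740704497/134217728
(1,6): OLD=147356606463/2147483648 → NEW=0, ERR=147356606463/2147483648
(2,0): OLD=5531289/32768 → NEW=255, ERR=-2824551/32768
(2,1): OLD=104887715/1048576 → NEW=0, ERR=104887715/1048576
(2,2): OLD=4765438633/16777216 → NEW=255, ERR=487248553/16777216
(2,3): OLD=22209418401/134217728 → NEW=255, ERR=-12016102239/134217728
(2,4): OLD=50923463217/1073741824 → NEW=0, ERR=50923463217/1073741824
(2,5): OLD=4872922397307/34359738368 → NEW=255, ERR=-3888810886533/34359738368
(2,6): OLD=64462774979085/549755813888 → NEW=0, ERR=64462774979085/549755813888
(3,0): OLD=2798747785/16777216 → NEW=255, ERR=-1479442295/16777216
(3,1): OLD=770078805/134217728 → NEW=0, ERR=770078805/134217728
(3,2): OLD=37636129295/1073741824 → NEW=0, ERR=37636129295/1073741824
(3,3): OLD=597281166873/4294967296 → NEW=255, ERR=-497935493607/4294967296
(3,4): OLD=-28431874407287/549755813888 → NEW=0, ERR=-28431874407287/549755813888
(3,5): OLD=756266107941675/4398046511104 → NEW=255, ERR=-365235752389845/4398046511104
(3,6): OLD=2901792659486133/70368744177664 → NEW=0, ERR=2901792659486133/70368744177664
(4,0): OLD=288877411943/2147483648 → NEW=255, ERR=-258730918297/2147483648
(4,1): OLD=1825991090235/34359738368 → NEW=0, ERR=1825991090235/34359738368
(4,2): OLD=66973790360149/549755813888 → NEW=0, ERR=66973790360149/549755813888
(4,3): OLD=143211015550263/4398046511104 → NEW=0, ERR=143211015550263/4398046511104
(4,4): OLD=1311235534476213/35184372088832 → NEW=0, ERR=1311235534476213/35184372088832
(4,5): OLD=67388029290575605/1125899906842624 → NEW=0, ERR=67388029290575605/1125899906842624
Target (4,5): original=65, with diffused error = 67388029290575605/1125899906842624

Answer: 67388029290575605/1125899906842624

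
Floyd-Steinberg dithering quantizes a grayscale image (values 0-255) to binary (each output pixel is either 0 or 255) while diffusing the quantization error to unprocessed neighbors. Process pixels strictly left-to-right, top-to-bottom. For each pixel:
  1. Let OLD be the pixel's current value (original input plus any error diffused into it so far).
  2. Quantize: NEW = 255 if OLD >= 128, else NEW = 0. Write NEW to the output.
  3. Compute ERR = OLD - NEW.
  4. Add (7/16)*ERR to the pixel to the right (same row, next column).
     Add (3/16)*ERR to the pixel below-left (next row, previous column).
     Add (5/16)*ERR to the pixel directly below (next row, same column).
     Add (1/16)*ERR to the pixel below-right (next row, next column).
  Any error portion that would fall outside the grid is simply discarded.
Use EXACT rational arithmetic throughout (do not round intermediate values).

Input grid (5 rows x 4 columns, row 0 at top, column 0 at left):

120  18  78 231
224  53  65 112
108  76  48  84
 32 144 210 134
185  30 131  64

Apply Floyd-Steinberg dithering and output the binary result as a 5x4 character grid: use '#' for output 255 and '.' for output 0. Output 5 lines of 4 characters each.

(0,0): OLD=120 → NEW=0, ERR=120
(0,1): OLD=141/2 → NEW=0, ERR=141/2
(0,2): OLD=3483/32 → NEW=0, ERR=3483/32
(0,3): OLD=142653/512 → NEW=255, ERR=12093/512
(1,0): OLD=8791/32 → NEW=255, ERR=631/32
(1,1): OLD=28561/256 → NEW=0, ERR=28561/256
(1,2): OLD=1283349/8192 → NEW=255, ERR=-805611/8192
(1,3): OLD=10899875/131072 → NEW=0, ERR=10899875/131072
(2,0): OLD=553291/4096 → NEW=255, ERR=-491189/4096
(2,1): OLD=5399289/131072 → NEW=0, ERR=5399289/131072
(2,2): OLD=15166537/262144 → NEW=0, ERR=15166537/262144
(2,3): OLD=541706493/4194304 → NEW=255, ERR=-527841027/4194304
(3,0): OLD=4716491/2097152 → NEW=0, ERR=4716491/2097152
(3,1): OLD=5409304885/33554432 → NEW=255, ERR=-3147075275/33554432
(3,2): OLD=89133981611/536870912 → NEW=255, ERR=-47768100949/536870912
(3,3): OLD=509917339181/8589934592 → NEW=0, ERR=509917339181/8589934592
(4,0): OLD=90257212175/536870912 → NEW=255, ERR=-46644870385/536870912
(4,1): OLD=-231339479043/4294967296 → NEW=0, ERR=-231339479043/4294967296
(4,2): OLD=11668402869453/137438953472 → NEW=0, ERR=11668402869453/137438953472
(4,3): OLD=250981061733035/2199023255552 → NEW=0, ERR=250981061733035/2199023255552
Row 0: ...#
Row 1: #.#.
Row 2: #..#
Row 3: .##.
Row 4: #...

Answer: ...#
#.#.
#..#
.##.
#...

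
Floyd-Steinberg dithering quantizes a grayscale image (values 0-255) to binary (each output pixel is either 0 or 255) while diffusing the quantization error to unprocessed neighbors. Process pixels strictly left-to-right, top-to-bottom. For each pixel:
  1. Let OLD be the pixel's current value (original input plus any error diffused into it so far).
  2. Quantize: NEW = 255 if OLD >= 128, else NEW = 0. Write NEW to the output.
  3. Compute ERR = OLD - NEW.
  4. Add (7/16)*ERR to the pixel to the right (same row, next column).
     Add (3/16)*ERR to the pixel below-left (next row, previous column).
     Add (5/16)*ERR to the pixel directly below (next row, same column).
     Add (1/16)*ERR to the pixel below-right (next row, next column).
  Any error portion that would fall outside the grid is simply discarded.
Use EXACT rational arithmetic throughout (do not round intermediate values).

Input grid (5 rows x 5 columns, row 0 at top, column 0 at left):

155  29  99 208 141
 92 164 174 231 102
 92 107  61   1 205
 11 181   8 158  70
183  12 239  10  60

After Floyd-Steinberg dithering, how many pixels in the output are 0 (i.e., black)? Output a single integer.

(0,0): OLD=155 → NEW=255, ERR=-100
(0,1): OLD=-59/4 → NEW=0, ERR=-59/4
(0,2): OLD=5923/64 → NEW=0, ERR=5923/64
(0,3): OLD=254453/1024 → NEW=255, ERR=-6667/1024
(0,4): OLD=2263475/16384 → NEW=255, ERR=-1914445/16384
(1,0): OLD=3711/64 → NEW=0, ERR=3711/64
(1,1): OLD=100281/512 → NEW=255, ERR=-30279/512
(1,2): OLD=2865645/16384 → NEW=255, ERR=-1312275/16384
(1,3): OLD=11652233/65536 → NEW=255, ERR=-5059447/65536
(1,4): OLD=32823035/1048576 → NEW=0, ERR=32823035/1048576
(2,0): OLD=811267/8192 → NEW=0, ERR=811267/8192
(2,1): OLD=31575697/262144 → NEW=0, ERR=31575697/262144
(2,2): OLD=295684211/4194304 → NEW=0, ERR=295684211/4194304
(2,3): OLD=575809321/67108864 → NEW=0, ERR=575809321/67108864
(2,4): OLD=229470236639/1073741824 → NEW=255, ERR=-44333928481/1073741824
(3,0): OLD=270667155/4194304 → NEW=0, ERR=270667155/4194304
(3,1): OLD=8934925783/33554432 → NEW=255, ERR=378545623/33554432
(3,2): OLD=47355116589/1073741824 → NEW=0, ERR=47355116589/1073741824
(3,3): OLD=379332908181/2147483648 → NEW=255, ERR=-168275422059/2147483648
(3,4): OLD=802340344809/34359738368 → NEW=0, ERR=802340344809/34359738368
(4,0): OLD=110209699965/536870912 → NEW=255, ERR=-26692382595/536870912
(4,1): OLD=104388515005/17179869184 → NEW=0, ERR=104388515005/17179869184
(4,2): OLD=66370153921331/274877906944 → NEW=255, ERR=-3723712349389/274877906944
(4,3): OLD=-58402713330243/4398046511104 → NEW=0, ERR=-58402713330243/4398046511104
(4,4): OLD=3982175413649067/70368744177664 → NEW=0, ERR=3982175413649067/70368744177664
Output grid:
  Row 0: #..##  (2 black, running=2)
  Row 1: .###.  (2 black, running=4)
  Row 2: ....#  (4 black, running=8)
  Row 3: .#.#.  (3 black, running=11)
  Row 4: #.#..  (3 black, running=14)

Answer: 14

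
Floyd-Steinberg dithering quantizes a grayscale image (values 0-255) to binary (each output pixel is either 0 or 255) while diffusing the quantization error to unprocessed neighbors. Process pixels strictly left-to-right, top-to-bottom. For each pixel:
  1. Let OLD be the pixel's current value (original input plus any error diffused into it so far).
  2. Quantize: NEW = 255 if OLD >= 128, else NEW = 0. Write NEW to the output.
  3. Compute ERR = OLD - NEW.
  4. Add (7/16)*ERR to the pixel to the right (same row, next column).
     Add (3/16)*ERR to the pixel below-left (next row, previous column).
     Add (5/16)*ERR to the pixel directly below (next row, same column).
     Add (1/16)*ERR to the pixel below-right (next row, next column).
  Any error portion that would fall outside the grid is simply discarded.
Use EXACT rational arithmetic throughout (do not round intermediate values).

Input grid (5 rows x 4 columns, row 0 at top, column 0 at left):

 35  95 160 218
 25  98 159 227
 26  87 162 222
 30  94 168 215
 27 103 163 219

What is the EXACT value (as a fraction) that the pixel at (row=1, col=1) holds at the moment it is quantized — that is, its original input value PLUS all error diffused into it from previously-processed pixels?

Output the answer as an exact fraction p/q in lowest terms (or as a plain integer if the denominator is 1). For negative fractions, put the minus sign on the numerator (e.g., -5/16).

(0,0): OLD=35 → NEW=0, ERR=35
(0,1): OLD=1765/16 → NEW=0, ERR=1765/16
(0,2): OLD=53315/256 → NEW=255, ERR=-11965/256
(0,3): OLD=809173/4096 → NEW=255, ERR=-235307/4096
(1,0): OLD=14495/256 → NEW=0, ERR=14495/256
(1,1): OLD=308569/2048 → NEW=255, ERR=-213671/2048
Target (1,1): original=98, with diffused error = 308569/2048

Answer: 308569/2048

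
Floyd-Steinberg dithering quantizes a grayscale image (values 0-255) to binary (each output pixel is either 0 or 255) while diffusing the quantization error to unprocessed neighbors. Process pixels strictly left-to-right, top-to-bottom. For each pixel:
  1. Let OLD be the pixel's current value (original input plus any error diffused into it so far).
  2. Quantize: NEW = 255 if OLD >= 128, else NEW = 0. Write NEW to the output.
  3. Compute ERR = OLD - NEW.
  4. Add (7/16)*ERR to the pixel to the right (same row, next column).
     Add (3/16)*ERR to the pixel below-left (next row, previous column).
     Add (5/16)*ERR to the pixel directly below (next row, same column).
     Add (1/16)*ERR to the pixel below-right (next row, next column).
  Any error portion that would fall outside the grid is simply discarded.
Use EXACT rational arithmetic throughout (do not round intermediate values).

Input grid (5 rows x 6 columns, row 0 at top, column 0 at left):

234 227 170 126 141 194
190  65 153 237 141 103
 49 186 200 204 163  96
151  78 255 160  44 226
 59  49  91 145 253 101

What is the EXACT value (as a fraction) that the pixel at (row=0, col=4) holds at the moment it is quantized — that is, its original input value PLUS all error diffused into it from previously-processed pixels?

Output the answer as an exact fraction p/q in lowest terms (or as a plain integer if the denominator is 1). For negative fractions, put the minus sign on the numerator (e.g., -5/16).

Answer: 11582923/65536

Derivation:
(0,0): OLD=234 → NEW=255, ERR=-21
(0,1): OLD=3485/16 → NEW=255, ERR=-595/16
(0,2): OLD=39355/256 → NEW=255, ERR=-25925/256
(0,3): OLD=334621/4096 → NEW=0, ERR=334621/4096
(0,4): OLD=11582923/65536 → NEW=255, ERR=-5128757/65536
Target (0,4): original=141, with diffused error = 11582923/65536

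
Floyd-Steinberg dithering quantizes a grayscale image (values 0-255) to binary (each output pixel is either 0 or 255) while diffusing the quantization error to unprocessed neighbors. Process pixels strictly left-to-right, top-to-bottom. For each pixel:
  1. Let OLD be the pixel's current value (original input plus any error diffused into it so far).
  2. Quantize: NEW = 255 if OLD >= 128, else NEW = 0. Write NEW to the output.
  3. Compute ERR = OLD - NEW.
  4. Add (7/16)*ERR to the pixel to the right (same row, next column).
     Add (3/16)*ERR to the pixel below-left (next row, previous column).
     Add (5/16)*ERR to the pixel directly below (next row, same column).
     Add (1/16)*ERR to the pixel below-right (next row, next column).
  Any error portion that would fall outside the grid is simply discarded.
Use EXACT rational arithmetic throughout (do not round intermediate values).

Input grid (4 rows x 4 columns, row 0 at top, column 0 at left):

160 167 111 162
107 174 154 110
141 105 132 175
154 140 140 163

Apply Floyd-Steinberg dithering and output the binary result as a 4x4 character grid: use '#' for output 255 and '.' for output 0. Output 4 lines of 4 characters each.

(0,0): OLD=160 → NEW=255, ERR=-95
(0,1): OLD=2007/16 → NEW=0, ERR=2007/16
(0,2): OLD=42465/256 → NEW=255, ERR=-22815/256
(0,3): OLD=503847/4096 → NEW=0, ERR=503847/4096
(1,0): OLD=25813/256 → NEW=0, ERR=25813/256
(1,1): OLD=480595/2048 → NEW=255, ERR=-41645/2048
(1,2): OLD=9709647/65536 → NEW=255, ERR=-7002033/65536
(1,3): OLD=100796249/1048576 → NEW=0, ERR=100796249/1048576
(2,0): OLD=5527873/32768 → NEW=255, ERR=-2827967/32768
(2,1): OLD=49447771/1048576 → NEW=0, ERR=49447771/1048576
(2,2): OLD=285203847/2097152 → NEW=255, ERR=-249569913/2097152
(2,3): OLD=4908933643/33554432 → NEW=255, ERR=-3647446517/33554432
(3,0): OLD=2279559857/16777216 → NEW=255, ERR=-1998630223/16777216
(3,1): OLD=20108776943/268435456 → NEW=0, ERR=20108776943/268435456
(3,2): OLD=507452028689/4294967296 → NEW=0, ERR=507452028689/4294967296
(3,3): OLD=11907953956087/68719476736 → NEW=255, ERR=-5615512611593/68719476736
Row 0: #.#.
Row 1: .##.
Row 2: #.##
Row 3: #..#

Answer: #.#.
.##.
#.##
#..#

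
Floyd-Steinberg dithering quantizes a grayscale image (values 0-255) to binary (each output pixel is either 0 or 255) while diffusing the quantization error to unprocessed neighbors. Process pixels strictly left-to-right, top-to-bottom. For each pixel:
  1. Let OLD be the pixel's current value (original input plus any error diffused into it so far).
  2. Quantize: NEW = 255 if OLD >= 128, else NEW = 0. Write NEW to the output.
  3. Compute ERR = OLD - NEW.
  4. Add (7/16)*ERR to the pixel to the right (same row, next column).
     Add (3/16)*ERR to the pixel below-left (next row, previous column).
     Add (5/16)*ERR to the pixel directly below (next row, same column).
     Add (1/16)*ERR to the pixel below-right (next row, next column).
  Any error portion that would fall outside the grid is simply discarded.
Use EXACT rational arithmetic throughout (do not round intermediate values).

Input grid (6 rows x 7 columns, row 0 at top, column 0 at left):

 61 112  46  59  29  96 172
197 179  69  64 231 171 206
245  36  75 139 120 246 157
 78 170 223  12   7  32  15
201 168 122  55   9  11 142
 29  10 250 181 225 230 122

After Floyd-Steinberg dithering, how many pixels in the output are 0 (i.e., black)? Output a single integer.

(0,0): OLD=61 → NEW=0, ERR=61
(0,1): OLD=2219/16 → NEW=255, ERR=-1861/16
(0,2): OLD=-1251/256 → NEW=0, ERR=-1251/256
(0,3): OLD=232907/4096 → NEW=0, ERR=232907/4096
(0,4): OLD=3530893/65536 → NEW=0, ERR=3530893/65536
(0,5): OLD=125379547/1048576 → NEW=0, ERR=125379547/1048576
(0,6): OLD=3763337981/16777216 → NEW=255, ERR=-514852099/16777216
(1,0): OLD=49729/256 → NEW=255, ERR=-15551/256
(1,1): OLD=243655/2048 → NEW=0, ERR=243655/2048
(1,2): OLD=8055379/65536 → NEW=0, ERR=8055379/65536
(1,3): OLD=38100375/262144 → NEW=255, ERR=-28746345/262144
(1,4): OLD=3788873509/16777216 → NEW=255, ERR=-489316571/16777216
(1,5): OLD=25933481525/134217728 → NEW=255, ERR=-8292039115/134217728
(1,6): OLD=379791855739/2147483648 → NEW=255, ERR=-167816474501/2147483648
(2,0): OLD=8137085/32768 → NEW=255, ERR=-218755/32768
(2,1): OLD=93856047/1048576 → NEW=0, ERR=93856047/1048576
(2,2): OLD=2339509069/16777216 → NEW=255, ERR=-1938681011/16777216
(2,3): OLD=7568579109/134217728 → NEW=0, ERR=7568579109/134217728
(2,4): OLD=125755591349/1073741824 → NEW=0, ERR=125755591349/1073741824
(2,5): OLD=8983628843623/34359738368 → NEW=255, ERR=221895559783/34359738368
(2,6): OLD=72316851725377/549755813888 → NEW=255, ERR=-67870880816063/549755813888
(3,0): OLD=1555190189/16777216 → NEW=0, ERR=1555190189/16777216
(3,1): OLD=29050398505/134217728 → NEW=255, ERR=-5175122135/134217728
(3,2): OLD=199917534731/1073741824 → NEW=255, ERR=-73886630389/1073741824
(3,3): OLD=61221592797/4294967296 → NEW=0, ERR=61221592797/4294967296
(3,4): OLD=30000837440941/549755813888 → NEW=0, ERR=30000837440941/549755813888
(3,5): OLD=185003351951191/4398046511104 → NEW=0, ERR=185003351951191/4398046511104
(3,6): OLD=-335877974666999/70368744177664 → NEW=0, ERR=-335877974666999/70368744177664
(4,0): OLD=478326454403/2147483648 → NEW=255, ERR=-69281875837/2147483648
(4,1): OLD=4629197706023/34359738368 → NEW=255, ERR=-4132535577817/34359738368
(4,2): OLD=26465086347945/549755813888 → NEW=0, ERR=26465086347945/549755813888
(4,3): OLD=380197548805395/4398046511104 → NEW=0, ERR=380197548805395/4398046511104
(4,4): OLD=2556218001876041/35184372088832 → NEW=0, ERR=2556218001876041/35184372088832
(4,5): OLD=65804692426068169/1125899906842624 → NEW=0, ERR=65804692426068169/1125899906842624
(4,6): OLD=3039168055455063887/18014398509481984 → NEW=255, ERR=-1554503564462842033/18014398509481984
(5,0): OLD=-1997238197659/549755813888 → NEW=0, ERR=-1997238197659/549755813888
(5,1): OLD=-97481742278665/4398046511104 → NEW=0, ERR=-97481742278665/4398046511104
(5,2): OLD=9290022697419377/35184372088832 → NEW=255, ERR=318007814767217/35184372088832
(5,3): OLD=64345158878370197/281474976710656 → NEW=255, ERR=-7430960182847083/281474976710656
(5,4): OLD=4548912309586280263/18014398509481984 → NEW=255, ERR=-44759310331625657/18014398509481984
(5,5): OLD=33944659830114890967/144115188075855872 → NEW=255, ERR=-2804713129228356393/144115188075855872
(5,6): OLD=207922713271495211705/2305843009213693952 → NEW=0, ERR=207922713271495211705/2305843009213693952
Output grid:
  Row 0: .#....#  (5 black, running=5)
  Row 1: #..####  (2 black, running=7)
  Row 2: #.#..##  (3 black, running=10)
  Row 3: .##....  (5 black, running=15)
  Row 4: ##....#  (4 black, running=19)
  Row 5: ..####.  (3 black, running=22)

Answer: 22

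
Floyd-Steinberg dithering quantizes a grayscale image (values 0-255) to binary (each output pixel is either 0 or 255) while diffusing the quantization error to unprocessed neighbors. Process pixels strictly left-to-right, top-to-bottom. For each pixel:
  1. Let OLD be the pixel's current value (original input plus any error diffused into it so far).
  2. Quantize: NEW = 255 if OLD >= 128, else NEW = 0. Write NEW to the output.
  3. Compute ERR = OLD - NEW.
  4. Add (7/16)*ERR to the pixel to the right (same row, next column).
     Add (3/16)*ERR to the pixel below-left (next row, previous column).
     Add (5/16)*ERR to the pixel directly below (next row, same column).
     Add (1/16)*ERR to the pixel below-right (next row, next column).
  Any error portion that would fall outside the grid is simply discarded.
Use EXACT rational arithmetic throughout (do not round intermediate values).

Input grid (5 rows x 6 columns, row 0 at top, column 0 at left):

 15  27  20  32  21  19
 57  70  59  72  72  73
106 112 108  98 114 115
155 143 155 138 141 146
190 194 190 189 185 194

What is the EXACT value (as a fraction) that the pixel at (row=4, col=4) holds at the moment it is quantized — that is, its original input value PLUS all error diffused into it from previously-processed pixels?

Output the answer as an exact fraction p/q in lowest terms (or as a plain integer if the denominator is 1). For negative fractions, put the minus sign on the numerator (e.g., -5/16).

Answer: 37338534446903123/281474976710656

Derivation:
(0,0): OLD=15 → NEW=0, ERR=15
(0,1): OLD=537/16 → NEW=0, ERR=537/16
(0,2): OLD=8879/256 → NEW=0, ERR=8879/256
(0,3): OLD=193225/4096 → NEW=0, ERR=193225/4096
(0,4): OLD=2728831/65536 → NEW=0, ERR=2728831/65536
(0,5): OLD=39024761/1048576 → NEW=0, ERR=39024761/1048576
(1,0): OLD=17403/256 → NEW=0, ERR=17403/256
(1,1): OLD=240989/2048 → NEW=0, ERR=240989/2048
(1,2): OLD=8667937/65536 → NEW=255, ERR=-8043743/65536
(1,3): OLD=11277197/262144 → NEW=0, ERR=11277197/262144
(1,4): OLD=1908567431/16777216 → NEW=0, ERR=1908567431/16777216
(1,5): OLD=36776321921/268435456 → NEW=255, ERR=-31674719359/268435456
(2,0): OLD=4892495/32768 → NEW=255, ERR=-3463345/32768
(2,1): OLD=87835861/1048576 → NEW=0, ERR=87835861/1048576
(2,2): OLD=2042003647/16777216 → NEW=0, ERR=2042003647/16777216
(2,3): OLD=23937953671/134217728 → NEW=255, ERR=-10287566969/134217728
(2,4): OLD=414809420309/4294967296 → NEW=0, ERR=414809420309/4294967296
(2,5): OLD=8761021480419/68719476736 → NEW=0, ERR=8761021480419/68719476736
(3,0): OLD=2309840863/16777216 → NEW=255, ERR=-1968349217/16777216
(3,1): OLD=17993736435/134217728 → NEW=255, ERR=-16231784205/134217728
(3,2): OLD=140648955593/1073741824 → NEW=255, ERR=-133155209527/1073741824
(3,3): OLD=5876112402331/68719476736 → NEW=0, ERR=5876112402331/68719476736
(3,4): OLD=125182255055291/549755813888 → NEW=255, ERR=-15005477486149/549755813888
(3,5): OLD=1582727703855637/8796093022208 → NEW=255, ERR=-660276016807403/8796093022208
(4,0): OLD=280592571825/2147483648 → NEW=255, ERR=-267015758415/2147483648
(4,1): OLD=2447256241149/34359738368 → NEW=0, ERR=2447256241149/34359738368
(4,2): OLD=209876793298919/1099511627776 → NEW=255, ERR=-70498671783961/1099511627776
(4,3): OLD=3075137652620835/17592186044416 → NEW=255, ERR=-1410869788705245/17592186044416
(4,4): OLD=37338534446903123/281474976710656 → NEW=255, ERR=-34437584614314157/281474976710656
Target (4,4): original=185, with diffused error = 37338534446903123/281474976710656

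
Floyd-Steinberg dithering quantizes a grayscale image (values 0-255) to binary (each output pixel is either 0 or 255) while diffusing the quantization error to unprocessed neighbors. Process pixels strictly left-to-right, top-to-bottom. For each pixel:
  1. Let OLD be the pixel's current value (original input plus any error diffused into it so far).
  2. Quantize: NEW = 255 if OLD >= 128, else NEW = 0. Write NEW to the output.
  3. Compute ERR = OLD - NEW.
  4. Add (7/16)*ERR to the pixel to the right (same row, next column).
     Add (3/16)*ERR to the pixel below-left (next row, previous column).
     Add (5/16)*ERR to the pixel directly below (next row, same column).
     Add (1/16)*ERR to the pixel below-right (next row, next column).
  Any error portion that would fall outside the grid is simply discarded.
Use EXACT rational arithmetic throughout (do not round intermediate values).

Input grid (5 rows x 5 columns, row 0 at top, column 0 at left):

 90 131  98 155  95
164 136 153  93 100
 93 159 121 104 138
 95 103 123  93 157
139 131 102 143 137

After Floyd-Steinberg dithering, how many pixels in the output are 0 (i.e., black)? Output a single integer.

Answer: 13

Derivation:
(0,0): OLD=90 → NEW=0, ERR=90
(0,1): OLD=1363/8 → NEW=255, ERR=-677/8
(0,2): OLD=7805/128 → NEW=0, ERR=7805/128
(0,3): OLD=372075/2048 → NEW=255, ERR=-150165/2048
(0,4): OLD=2061805/32768 → NEW=0, ERR=2061805/32768
(1,0): OLD=22561/128 → NEW=255, ERR=-10079/128
(1,1): OLD=94375/1024 → NEW=0, ERR=94375/1024
(1,2): OLD=6335347/32768 → NEW=255, ERR=-2020493/32768
(1,3): OLD=7696407/131072 → NEW=0, ERR=7696407/131072
(1,4): OLD=295215589/2097152 → NEW=255, ERR=-239558171/2097152
(2,0): OLD=1403677/16384 → NEW=0, ERR=1403677/16384
(2,1): OLD=109471567/524288 → NEW=255, ERR=-24221873/524288
(2,2): OLD=824505901/8388608 → NEW=0, ERR=824505901/8388608
(2,3): OLD=18801090999/134217728 → NEW=255, ERR=-15424429641/134217728
(2,4): OLD=119604241985/2147483648 → NEW=0, ERR=119604241985/2147483648
(3,0): OLD=948840461/8388608 → NEW=0, ERR=948840461/8388608
(3,1): OLD=10860379849/67108864 → NEW=255, ERR=-6252380471/67108864
(3,2): OLD=190093545779/2147483648 → NEW=0, ERR=190093545779/2147483648
(3,3): OLD=482755294251/4294967296 → NEW=0, ERR=482755294251/4294967296
(3,4): OLD=14870705578647/68719476736 → NEW=255, ERR=-2652760989033/68719476736
(4,0): OLD=168446590563/1073741824 → NEW=255, ERR=-105357574557/1073741824
(4,1): OLD=2838922602403/34359738368 → NEW=0, ERR=2838922602403/34359738368
(4,2): OLD=99539943156589/549755813888 → NEW=255, ERR=-40647789384851/549755813888
(4,3): OLD=1267267848785059/8796093022208 → NEW=255, ERR=-975735871877981/8796093022208
(4,4): OLD=11741800611178997/140737488355328 → NEW=0, ERR=11741800611178997/140737488355328
Output grid:
  Row 0: .#.#.  (3 black, running=3)
  Row 1: #.#.#  (2 black, running=5)
  Row 2: .#.#.  (3 black, running=8)
  Row 3: .#..#  (3 black, running=11)
  Row 4: #.##.  (2 black, running=13)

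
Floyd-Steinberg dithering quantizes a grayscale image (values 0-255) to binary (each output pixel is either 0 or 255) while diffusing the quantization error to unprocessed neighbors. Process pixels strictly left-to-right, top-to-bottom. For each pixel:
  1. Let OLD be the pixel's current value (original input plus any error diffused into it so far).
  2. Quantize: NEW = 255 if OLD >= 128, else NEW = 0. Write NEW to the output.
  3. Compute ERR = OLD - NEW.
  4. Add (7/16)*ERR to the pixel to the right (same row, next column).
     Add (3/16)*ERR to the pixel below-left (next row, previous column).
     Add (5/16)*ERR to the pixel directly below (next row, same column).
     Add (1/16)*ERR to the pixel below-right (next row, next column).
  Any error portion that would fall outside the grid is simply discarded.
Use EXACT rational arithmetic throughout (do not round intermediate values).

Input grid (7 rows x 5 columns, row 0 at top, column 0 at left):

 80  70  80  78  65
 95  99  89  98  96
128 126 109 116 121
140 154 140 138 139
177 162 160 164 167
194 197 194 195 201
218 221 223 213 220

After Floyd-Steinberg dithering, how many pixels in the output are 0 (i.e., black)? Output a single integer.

Answer: 15

Derivation:
(0,0): OLD=80 → NEW=0, ERR=80
(0,1): OLD=105 → NEW=0, ERR=105
(0,2): OLD=2015/16 → NEW=0, ERR=2015/16
(0,3): OLD=34073/256 → NEW=255, ERR=-31207/256
(0,4): OLD=47791/4096 → NEW=0, ERR=47791/4096
(1,0): OLD=2235/16 → NEW=255, ERR=-1845/16
(1,1): OLD=14077/128 → NEW=0, ERR=14077/128
(1,2): OLD=656081/4096 → NEW=255, ERR=-388399/4096
(1,3): OLD=466597/16384 → NEW=0, ERR=466597/16384
(1,4): OLD=27390575/262144 → NEW=0, ERR=27390575/262144
(2,0): OLD=230575/2048 → NEW=0, ERR=230575/2048
(2,1): OLD=12100389/65536 → NEW=255, ERR=-4611291/65536
(2,2): OLD=63750415/1048576 → NEW=0, ERR=63750415/1048576
(2,3): OLD=2770977757/16777216 → NEW=255, ERR=-1507212323/16777216
(2,4): OLD=31172983243/268435456 → NEW=0, ERR=31172983243/268435456
(3,0): OLD=169858767/1048576 → NEW=255, ERR=-97528113/1048576
(3,1): OLD=920698419/8388608 → NEW=0, ERR=920698419/8388608
(3,2): OLD=49868647441/268435456 → NEW=255, ERR=-18582393839/268435456
(3,3): OLD=56486350013/536870912 → NEW=0, ERR=56486350013/536870912
(3,4): OLD=1852904396473/8589934592 → NEW=255, ERR=-337528924487/8589934592
(4,0): OLD=22617508593/134217728 → NEW=255, ERR=-11608012047/134217728
(4,1): OLD=599869901889/4294967296 → NEW=255, ERR=-495346758591/4294967296
(4,2): OLD=7868167451343/68719476736 → NEW=0, ERR=7868167451343/68719476736
(4,3): OLD=258690556112513/1099511627776 → NEW=255, ERR=-21684908970367/1099511627776
(4,4): OLD=2685766239779847/17592186044416 → NEW=255, ERR=-1800241201546233/17592186044416
(5,0): OLD=9988256283491/68719476736 → NEW=255, ERR=-7535210284189/68719476736
(5,1): OLD=70945389090617/549755813888 → NEW=255, ERR=-69242343450823/549755813888
(5,2): OLD=2881081183302225/17592186044416 → NEW=255, ERR=-1604926258023855/17592186044416
(5,3): OLD=9632967799421671/70368744177664 → NEW=255, ERR=-8311061965882649/70368744177664
(5,4): OLD=130735789309160733/1125899906842624 → NEW=0, ERR=130735789309160733/1125899906842624
(6,0): OLD=1408412837121315/8796093022208 → NEW=255, ERR=-834590883541725/8796093022208
(6,1): OLD=32699129924515197/281474976710656 → NEW=0, ERR=32699129924515197/281474976710656
(6,2): OLD=969617702295905423/4503599627370496 → NEW=255, ERR=-178800202683571057/4503599627370496
(6,3): OLD=12595094631867027205/72057594037927936 → NEW=255, ERR=-5779591847804596475/72057594037927936
(6,4): OLD=246510513204741761379/1152921504606846976 → NEW=255, ERR=-47484470470004217501/1152921504606846976
Output grid:
  Row 0: ...#.  (4 black, running=4)
  Row 1: #.#..  (3 black, running=7)
  Row 2: .#.#.  (3 black, running=10)
  Row 3: #.#.#  (2 black, running=12)
  Row 4: ##.##  (1 black, running=13)
  Row 5: ####.  (1 black, running=14)
  Row 6: #.###  (1 black, running=15)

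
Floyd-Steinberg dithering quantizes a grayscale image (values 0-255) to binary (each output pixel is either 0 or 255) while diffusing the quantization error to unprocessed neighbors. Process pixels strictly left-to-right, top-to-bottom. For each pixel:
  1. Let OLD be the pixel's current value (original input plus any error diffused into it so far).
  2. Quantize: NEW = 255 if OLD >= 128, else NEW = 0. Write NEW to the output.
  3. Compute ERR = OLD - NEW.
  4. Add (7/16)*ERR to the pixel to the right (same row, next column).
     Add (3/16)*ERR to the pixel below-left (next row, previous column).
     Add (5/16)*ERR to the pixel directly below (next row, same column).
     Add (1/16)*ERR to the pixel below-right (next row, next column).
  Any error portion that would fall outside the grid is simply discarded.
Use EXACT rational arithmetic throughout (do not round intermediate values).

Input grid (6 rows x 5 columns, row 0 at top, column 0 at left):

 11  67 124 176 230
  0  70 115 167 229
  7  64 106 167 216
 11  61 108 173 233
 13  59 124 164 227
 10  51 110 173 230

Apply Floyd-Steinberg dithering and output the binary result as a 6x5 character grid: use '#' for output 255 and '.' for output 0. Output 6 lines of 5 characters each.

(0,0): OLD=11 → NEW=0, ERR=11
(0,1): OLD=1149/16 → NEW=0, ERR=1149/16
(0,2): OLD=39787/256 → NEW=255, ERR=-25493/256
(0,3): OLD=542445/4096 → NEW=255, ERR=-502035/4096
(0,4): OLD=11559035/65536 → NEW=255, ERR=-5152645/65536
(1,0): OLD=4327/256 → NEW=0, ERR=4327/256
(1,1): OLD=167633/2048 → NEW=0, ERR=167633/2048
(1,2): OLD=6632101/65536 → NEW=0, ERR=6632101/65536
(1,3): OLD=39847489/262144 → NEW=255, ERR=-26999231/262144
(1,4): OLD=636317859/4194304 → NEW=255, ERR=-433229661/4194304
(2,0): OLD=905355/32768 → NEW=0, ERR=905355/32768
(2,1): OLD=127609129/1048576 → NEW=0, ERR=127609129/1048576
(2,2): OLD=2964054203/16777216 → NEW=255, ERR=-1314135877/16777216
(2,3): OLD=23489078017/268435456 → NEW=0, ERR=23489078017/268435456
(2,4): OLD=925855777991/4294967296 → NEW=255, ERR=-169360882489/4294967296
(3,0): OLD=712233563/16777216 → NEW=0, ERR=712233563/16777216
(3,1): OLD=14045031103/134217728 → NEW=0, ERR=14045031103/134217728
(3,2): OLD=658491204325/4294967296 → NEW=255, ERR=-436725456155/4294967296
(3,3): OLD=1233252011453/8589934592 → NEW=255, ERR=-957181309507/8589934592
(3,4): OLD=24381048664081/137438953472 → NEW=255, ERR=-10665884471279/137438953472
(4,0): OLD=98541723253/2147483648 → NEW=0, ERR=98541723253/2147483648
(4,1): OLD=6553393653109/68719476736 → NEW=0, ERR=6553393653109/68719476736
(4,2): OLD=131493865420155/1099511627776 → NEW=0, ERR=131493865420155/1099511627776
(4,3): OLD=2825196587054453/17592186044416 → NEW=255, ERR=-1660810854271627/17592186044416
(4,4): OLD=43482670349928627/281474976710656 → NEW=255, ERR=-28293448711288653/281474976710656
(5,0): OLD=46421972957567/1099511627776 → NEW=0, ERR=46421972957567/1099511627776
(5,1): OLD=1095680874891453/8796093022208 → NEW=0, ERR=1095680874891453/8796093022208
(5,2): OLD=53516525132645925/281474976710656 → NEW=255, ERR=-18259593928571355/281474976710656
(5,3): OLD=116805698276764971/1125899906842624 → NEW=0, ERR=116805698276764971/1125899906842624
(5,4): OLD=4288790676219053929/18014398509481984 → NEW=255, ERR=-304880943698851991/18014398509481984
Row 0: ..###
Row 1: ...##
Row 2: ..#.#
Row 3: ..###
Row 4: ...##
Row 5: ..#.#

Answer: ..###
...##
..#.#
..###
...##
..#.#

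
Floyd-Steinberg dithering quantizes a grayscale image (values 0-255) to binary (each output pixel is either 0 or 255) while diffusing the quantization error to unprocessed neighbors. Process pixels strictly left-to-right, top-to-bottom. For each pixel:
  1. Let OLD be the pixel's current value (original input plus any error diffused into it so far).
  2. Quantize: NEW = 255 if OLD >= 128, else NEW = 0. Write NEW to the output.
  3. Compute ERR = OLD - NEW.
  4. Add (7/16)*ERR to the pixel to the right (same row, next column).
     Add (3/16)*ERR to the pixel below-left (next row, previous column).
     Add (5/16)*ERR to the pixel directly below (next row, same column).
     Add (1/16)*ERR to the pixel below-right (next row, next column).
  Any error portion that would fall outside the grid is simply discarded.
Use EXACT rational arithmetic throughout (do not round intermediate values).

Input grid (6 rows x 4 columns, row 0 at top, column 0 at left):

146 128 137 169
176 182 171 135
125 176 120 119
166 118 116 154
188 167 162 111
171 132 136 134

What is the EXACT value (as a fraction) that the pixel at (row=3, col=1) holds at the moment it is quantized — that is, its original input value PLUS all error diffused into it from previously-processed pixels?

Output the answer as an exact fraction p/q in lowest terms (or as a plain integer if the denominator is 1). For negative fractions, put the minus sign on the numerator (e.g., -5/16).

(0,0): OLD=146 → NEW=255, ERR=-109
(0,1): OLD=1285/16 → NEW=0, ERR=1285/16
(0,2): OLD=44067/256 → NEW=255, ERR=-21213/256
(0,3): OLD=543733/4096 → NEW=255, ERR=-500747/4096
(1,0): OLD=40191/256 → NEW=255, ERR=-25089/256
(1,1): OLD=290553/2048 → NEW=255, ERR=-231687/2048
(1,2): OLD=5092717/65536 → NEW=0, ERR=5092717/65536
(1,3): OLD=131716491/1048576 → NEW=0, ERR=131716491/1048576
(2,0): OLD=2397379/32768 → NEW=0, ERR=2397379/32768
(2,1): OLD=189898129/1048576 → NEW=255, ERR=-77488751/1048576
(2,2): OLD=269348469/2097152 → NEW=255, ERR=-265425291/2097152
(2,3): OLD=3615132225/33554432 → NEW=0, ERR=3615132225/33554432
(3,0): OLD=2936132243/16777216 → NEW=255, ERR=-1342057837/16777216
(3,1): OLD=10939129933/268435456 → NEW=0, ERR=10939129933/268435456
Target (3,1): original=118, with diffused error = 10939129933/268435456

Answer: 10939129933/268435456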